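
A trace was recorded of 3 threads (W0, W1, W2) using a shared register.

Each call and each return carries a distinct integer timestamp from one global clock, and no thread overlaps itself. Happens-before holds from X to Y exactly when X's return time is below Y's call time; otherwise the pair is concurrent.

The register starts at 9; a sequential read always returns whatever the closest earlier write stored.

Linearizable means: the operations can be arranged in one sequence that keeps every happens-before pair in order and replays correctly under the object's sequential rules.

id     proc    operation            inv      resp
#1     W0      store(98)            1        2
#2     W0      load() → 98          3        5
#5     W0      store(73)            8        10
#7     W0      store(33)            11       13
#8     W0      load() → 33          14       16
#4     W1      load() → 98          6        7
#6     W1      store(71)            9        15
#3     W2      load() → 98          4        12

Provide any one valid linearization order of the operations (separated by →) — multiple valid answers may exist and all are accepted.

1. #1 store(98), leaving value 98
2. #2 load() → 98, leaving value 98
3. #3 load() → 98, leaving value 98
4. #4 load() → 98, leaving value 98
5. #5 store(73), leaving value 73
6. #6 store(71), leaving value 71
7. #7 store(33), leaving value 33
8. #8 load() → 33, leaving value 33

#1 → #2 → #3 → #4 → #5 → #6 → #7 → #8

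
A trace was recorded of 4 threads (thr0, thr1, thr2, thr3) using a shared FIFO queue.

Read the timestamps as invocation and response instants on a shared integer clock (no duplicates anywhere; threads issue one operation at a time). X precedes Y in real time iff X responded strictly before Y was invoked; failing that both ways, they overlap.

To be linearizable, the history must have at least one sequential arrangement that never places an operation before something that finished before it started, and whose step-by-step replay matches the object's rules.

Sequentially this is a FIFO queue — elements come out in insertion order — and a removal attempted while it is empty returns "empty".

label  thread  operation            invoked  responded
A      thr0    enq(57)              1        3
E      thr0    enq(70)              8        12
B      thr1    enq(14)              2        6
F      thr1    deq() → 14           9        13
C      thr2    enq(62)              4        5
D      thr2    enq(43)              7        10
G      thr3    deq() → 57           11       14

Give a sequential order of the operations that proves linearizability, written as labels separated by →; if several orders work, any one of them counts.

A → B → C → D → E → G → F

after step 1 (A enq(57)): queue <57>
after step 2 (B enq(14)): queue <57,14>
after step 3 (C enq(62)): queue <57,14,62>
after step 4 (D enq(43)): queue <57,14,62,43>
after step 5 (E enq(70)): queue <57,14,62,43,70>
after step 6 (G deq() → 57): queue <14,62,43,70>
after step 7 (F deq() → 14): queue <62,43,70>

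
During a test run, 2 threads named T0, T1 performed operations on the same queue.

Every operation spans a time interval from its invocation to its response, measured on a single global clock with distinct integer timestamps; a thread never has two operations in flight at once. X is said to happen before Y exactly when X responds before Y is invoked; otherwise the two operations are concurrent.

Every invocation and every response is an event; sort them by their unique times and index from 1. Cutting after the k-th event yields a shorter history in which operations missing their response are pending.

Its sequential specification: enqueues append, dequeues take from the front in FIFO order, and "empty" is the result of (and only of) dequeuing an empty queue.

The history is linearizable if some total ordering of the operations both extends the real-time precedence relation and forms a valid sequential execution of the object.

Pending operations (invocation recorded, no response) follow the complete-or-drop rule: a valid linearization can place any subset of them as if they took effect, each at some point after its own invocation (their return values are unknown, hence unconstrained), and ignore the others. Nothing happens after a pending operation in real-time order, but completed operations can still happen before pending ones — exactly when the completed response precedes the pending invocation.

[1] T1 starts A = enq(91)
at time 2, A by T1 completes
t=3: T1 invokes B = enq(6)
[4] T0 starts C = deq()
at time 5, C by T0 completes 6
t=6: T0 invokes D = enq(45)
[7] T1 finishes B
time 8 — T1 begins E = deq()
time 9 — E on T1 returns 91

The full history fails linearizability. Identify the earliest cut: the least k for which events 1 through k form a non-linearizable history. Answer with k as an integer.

5

events 1..4 are linearizable; a witness order is A:
1. A enq(91), leaving queue <91>
with event 5 included (C responding at time 5), all real-time-consistent orders fail
completion choices over the 1 pending operation (B) were checked; none helps
take A, C (pending dropped): step 2 already fails, because C deq() → 6 cannot occur there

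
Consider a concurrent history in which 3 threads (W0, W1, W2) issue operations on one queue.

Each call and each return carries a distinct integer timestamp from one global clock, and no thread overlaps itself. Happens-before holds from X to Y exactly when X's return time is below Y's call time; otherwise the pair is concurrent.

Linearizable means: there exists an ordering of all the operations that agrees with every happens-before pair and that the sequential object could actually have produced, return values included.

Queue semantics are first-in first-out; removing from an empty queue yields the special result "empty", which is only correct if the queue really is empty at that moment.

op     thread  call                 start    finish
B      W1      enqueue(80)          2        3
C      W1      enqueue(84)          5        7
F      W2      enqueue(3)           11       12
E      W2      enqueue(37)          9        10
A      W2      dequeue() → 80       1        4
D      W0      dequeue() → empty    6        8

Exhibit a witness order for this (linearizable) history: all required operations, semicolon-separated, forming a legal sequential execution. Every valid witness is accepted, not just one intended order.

after step 1 (B enqueue(80)): queue <80>
after step 2 (A dequeue() → 80): queue <>
after step 3 (D dequeue() → empty): queue <>
after step 4 (C enqueue(84)): queue <84>
after step 5 (E enqueue(37)): queue <84,37>
after step 6 (F enqueue(3)): queue <84,37,3>

B; A; D; C; E; F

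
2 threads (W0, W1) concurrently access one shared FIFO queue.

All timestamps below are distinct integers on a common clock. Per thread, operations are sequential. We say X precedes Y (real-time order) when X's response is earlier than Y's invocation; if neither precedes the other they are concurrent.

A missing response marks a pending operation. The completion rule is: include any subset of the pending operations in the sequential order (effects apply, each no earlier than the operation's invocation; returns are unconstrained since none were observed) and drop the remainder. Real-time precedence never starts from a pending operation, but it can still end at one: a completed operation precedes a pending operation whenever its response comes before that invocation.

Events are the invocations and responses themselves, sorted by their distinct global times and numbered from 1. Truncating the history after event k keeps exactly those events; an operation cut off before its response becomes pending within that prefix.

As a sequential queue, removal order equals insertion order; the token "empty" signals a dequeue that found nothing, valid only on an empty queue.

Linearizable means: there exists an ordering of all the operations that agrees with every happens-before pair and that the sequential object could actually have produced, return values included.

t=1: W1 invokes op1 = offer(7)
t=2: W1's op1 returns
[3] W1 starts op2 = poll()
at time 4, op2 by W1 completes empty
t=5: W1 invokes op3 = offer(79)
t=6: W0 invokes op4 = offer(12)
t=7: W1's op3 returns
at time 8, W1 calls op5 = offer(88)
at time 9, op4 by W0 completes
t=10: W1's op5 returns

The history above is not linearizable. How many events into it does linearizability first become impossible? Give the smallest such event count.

events 1..3 are still linearizable — one witness is op1:
after step 1 (op1 offer(7)): queue <7>
event 4 — op2's response, time 4 — after it, nothing linearizes
one such order, op1, op2, breaks at step 2 where op2 poll() → empty is illegal

4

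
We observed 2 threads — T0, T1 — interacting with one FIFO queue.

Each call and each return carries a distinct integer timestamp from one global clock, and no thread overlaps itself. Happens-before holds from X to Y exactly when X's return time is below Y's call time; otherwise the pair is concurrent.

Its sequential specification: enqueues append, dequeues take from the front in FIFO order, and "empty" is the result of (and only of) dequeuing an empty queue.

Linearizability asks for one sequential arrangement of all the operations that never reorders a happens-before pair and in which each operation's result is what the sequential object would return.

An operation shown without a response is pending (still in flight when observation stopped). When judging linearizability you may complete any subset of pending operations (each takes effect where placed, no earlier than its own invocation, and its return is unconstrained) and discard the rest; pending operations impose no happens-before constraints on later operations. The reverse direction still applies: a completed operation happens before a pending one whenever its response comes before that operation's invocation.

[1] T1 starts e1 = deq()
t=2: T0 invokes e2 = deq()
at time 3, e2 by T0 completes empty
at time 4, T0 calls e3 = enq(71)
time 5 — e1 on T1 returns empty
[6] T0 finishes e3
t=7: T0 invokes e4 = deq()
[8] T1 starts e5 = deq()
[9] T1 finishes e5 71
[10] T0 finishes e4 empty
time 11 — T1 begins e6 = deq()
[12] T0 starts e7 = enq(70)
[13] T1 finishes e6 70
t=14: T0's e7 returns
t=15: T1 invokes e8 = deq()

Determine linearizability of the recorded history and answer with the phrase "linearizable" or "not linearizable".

linearizable

one valid linearization: e1, e2, e3, e5, e4, e7, e6
1. e1 deq() → empty, leaving queue <>
2. e2 deq() → empty, leaving queue <>
3. e3 enq(71), leaving queue <71>
4. e5 deq() → 71, leaving queue <>
5. e4 deq() → empty, leaving queue <>
6. e7 enq(70), leaving queue <70>
7. e6 deq() → 70, leaving queue <>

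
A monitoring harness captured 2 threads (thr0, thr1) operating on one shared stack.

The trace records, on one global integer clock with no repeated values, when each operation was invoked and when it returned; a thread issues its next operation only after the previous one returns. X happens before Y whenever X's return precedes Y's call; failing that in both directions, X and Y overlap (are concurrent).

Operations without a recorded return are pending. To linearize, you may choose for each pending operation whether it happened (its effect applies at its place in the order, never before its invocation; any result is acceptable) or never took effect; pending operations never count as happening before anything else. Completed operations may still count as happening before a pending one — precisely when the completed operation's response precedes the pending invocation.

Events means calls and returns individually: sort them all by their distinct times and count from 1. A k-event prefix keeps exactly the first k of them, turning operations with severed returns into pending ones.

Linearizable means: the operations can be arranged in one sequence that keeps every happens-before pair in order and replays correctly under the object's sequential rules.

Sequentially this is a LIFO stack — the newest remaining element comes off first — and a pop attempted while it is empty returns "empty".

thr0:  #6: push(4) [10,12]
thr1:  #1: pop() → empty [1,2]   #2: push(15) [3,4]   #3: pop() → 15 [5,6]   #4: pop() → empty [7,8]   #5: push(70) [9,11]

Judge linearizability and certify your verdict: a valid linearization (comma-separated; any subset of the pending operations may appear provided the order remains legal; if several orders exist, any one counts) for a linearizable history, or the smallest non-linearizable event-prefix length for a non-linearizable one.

linearizable — witness: #1, #2, #3, #4, #5, #6

1. #1 pop() → empty, leaving stack <>
2. #2 push(15), leaving stack <15>
3. #3 pop() → 15, leaving stack <>
4. #4 pop() → empty, leaving stack <>
5. #5 push(70), leaving stack <70>
6. #6 push(4), leaving stack <70,4>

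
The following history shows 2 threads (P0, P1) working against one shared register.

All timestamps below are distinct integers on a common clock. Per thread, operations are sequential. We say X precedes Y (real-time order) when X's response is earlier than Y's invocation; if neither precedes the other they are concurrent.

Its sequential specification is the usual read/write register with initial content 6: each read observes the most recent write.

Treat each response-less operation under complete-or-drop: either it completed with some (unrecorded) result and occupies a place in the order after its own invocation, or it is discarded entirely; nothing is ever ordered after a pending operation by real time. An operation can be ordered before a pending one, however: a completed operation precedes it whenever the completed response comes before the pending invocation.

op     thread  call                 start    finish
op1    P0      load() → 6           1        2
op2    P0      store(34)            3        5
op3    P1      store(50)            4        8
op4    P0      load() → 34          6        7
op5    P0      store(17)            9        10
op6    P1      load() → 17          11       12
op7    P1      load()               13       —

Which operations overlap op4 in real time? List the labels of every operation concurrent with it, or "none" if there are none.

op4 runs from 6 to 7; window-overlapping ops are concurrent
op1 [1,2]: before
op2 [3,5]: before
op3 [4,8]: concurrent
op5 [9,10]: after
op6 [11,12]: after
op7 [13,…): after

op3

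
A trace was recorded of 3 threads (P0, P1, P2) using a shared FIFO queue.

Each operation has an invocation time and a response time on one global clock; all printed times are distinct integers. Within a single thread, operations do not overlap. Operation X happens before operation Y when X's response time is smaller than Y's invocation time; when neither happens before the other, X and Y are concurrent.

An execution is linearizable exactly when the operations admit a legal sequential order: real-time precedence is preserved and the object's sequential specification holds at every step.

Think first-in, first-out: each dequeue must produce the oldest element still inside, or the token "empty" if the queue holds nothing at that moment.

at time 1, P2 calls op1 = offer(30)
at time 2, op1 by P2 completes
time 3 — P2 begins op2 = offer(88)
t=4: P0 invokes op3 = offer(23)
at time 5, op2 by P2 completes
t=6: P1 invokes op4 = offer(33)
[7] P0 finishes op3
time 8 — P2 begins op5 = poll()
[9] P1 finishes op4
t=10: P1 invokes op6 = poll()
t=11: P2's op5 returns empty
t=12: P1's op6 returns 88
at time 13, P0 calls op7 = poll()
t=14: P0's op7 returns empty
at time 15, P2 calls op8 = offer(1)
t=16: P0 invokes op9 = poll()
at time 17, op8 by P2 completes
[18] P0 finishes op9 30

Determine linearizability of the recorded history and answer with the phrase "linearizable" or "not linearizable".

already the first 11 events (up to op5's response at time 11) admit no linearization; the first 10 still do
checked exhaustively: 5 real-time-consistent orders of 5 completed operations, zero legal FIFO queue replays
including or dropping the 1 pending operation (op6) in any combination fails
one such order, op1, op2, op3, op4, op5 (pending dropped), breaks at step 5 where op5 poll() → empty is illegal
one such order, op1, op2, op3, op5, op4 (pending dropped), breaks at step 4 where op5 poll() → empty is illegal

not linearizable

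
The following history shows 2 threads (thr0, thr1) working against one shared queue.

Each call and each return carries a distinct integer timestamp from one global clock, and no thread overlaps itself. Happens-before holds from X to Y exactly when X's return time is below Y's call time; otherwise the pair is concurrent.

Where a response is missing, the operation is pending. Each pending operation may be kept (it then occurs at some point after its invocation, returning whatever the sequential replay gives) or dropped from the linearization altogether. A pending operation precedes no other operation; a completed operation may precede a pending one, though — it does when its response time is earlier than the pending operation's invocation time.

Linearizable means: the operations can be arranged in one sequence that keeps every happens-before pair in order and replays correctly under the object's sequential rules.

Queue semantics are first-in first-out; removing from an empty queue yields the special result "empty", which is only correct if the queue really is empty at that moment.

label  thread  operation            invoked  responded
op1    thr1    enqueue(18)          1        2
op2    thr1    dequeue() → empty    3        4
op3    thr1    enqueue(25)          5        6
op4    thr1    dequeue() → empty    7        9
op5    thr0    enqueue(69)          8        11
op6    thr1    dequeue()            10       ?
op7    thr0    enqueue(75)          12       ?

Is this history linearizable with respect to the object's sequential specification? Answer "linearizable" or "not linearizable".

not linearizable

cut after 3 events: linearizable; cut after 4 events (op2 responds, time 4): not linearizable
exhaustive check: the 2 completed queue ops admit one real-time order; illegal
sample order op1, op2 stalls at step 2 — op2 dequeue() → empty has no legal effect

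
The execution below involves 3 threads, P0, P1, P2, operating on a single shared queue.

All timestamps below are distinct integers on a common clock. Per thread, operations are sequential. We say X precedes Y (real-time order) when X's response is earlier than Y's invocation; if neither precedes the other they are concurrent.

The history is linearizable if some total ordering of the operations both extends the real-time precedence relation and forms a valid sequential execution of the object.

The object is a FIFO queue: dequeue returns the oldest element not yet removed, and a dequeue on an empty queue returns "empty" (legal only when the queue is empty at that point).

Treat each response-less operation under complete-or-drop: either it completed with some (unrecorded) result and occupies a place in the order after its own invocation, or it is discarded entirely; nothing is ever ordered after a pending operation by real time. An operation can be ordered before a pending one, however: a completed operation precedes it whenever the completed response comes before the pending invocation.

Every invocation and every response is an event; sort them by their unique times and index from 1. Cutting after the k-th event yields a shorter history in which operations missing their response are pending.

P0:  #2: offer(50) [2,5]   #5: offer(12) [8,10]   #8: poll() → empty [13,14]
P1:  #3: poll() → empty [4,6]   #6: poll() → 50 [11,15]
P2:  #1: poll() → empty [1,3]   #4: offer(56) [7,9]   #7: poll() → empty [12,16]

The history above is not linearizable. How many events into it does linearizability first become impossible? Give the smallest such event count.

14

one valid order for events 1..13 is #1, #3, #2, #4, #5:
1. #1 poll() → empty, leaving queue <>
2. #3 poll() → empty, leaving queue <>
3. #2 offer(50), leaving queue <50>
4. #4 offer(56), leaving queue <50,56>
5. #5 offer(12), leaving queue <50,56,12>
event 14 — #8's response, time 14 — after it, nothing linearizes
no escape via the 2 pending operations (#6, #7): every completion choice fails
e.g. #1, #2, #3, #4, #5, #8 (pending dropped): illegal at step 3, since #3 poll() → empty cannot apply there
e.g. #1, #2, #3, #5, #4, #8 (pending dropped): illegal at step 3, since #3 poll() → empty cannot apply there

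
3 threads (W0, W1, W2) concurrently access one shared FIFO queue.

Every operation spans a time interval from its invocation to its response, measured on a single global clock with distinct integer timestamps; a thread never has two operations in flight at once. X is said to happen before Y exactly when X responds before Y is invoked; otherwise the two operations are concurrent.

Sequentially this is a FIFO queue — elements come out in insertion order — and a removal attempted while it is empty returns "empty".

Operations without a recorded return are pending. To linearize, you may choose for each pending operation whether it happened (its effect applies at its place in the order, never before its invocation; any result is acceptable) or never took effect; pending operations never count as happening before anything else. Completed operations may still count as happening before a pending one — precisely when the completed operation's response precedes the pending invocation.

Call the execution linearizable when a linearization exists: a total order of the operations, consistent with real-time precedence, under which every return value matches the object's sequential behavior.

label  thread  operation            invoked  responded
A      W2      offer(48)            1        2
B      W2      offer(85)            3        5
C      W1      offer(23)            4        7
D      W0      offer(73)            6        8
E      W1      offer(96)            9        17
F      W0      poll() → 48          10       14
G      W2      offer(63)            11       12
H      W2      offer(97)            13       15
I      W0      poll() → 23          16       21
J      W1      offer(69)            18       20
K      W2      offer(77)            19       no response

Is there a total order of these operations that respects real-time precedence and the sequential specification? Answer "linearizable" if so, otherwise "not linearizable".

a witness: A, C, B, D, E, F, G, H, I, J
1. A offer(48), leaving queue <48>
2. C offer(23), leaving queue <48,23>
3. B offer(85), leaving queue <48,23,85>
4. D offer(73), leaving queue <48,23,85,73>
5. E offer(96), leaving queue <48,23,85,73,96>
6. F poll() → 48, leaving queue <23,85,73,96>
7. G offer(63), leaving queue <23,85,73,96,63>
8. H offer(97), leaving queue <23,85,73,96,63,97>
9. I poll() → 23, leaving queue <85,73,96,63,97>
10. J offer(69), leaving queue <85,73,96,63,97,69>

linearizable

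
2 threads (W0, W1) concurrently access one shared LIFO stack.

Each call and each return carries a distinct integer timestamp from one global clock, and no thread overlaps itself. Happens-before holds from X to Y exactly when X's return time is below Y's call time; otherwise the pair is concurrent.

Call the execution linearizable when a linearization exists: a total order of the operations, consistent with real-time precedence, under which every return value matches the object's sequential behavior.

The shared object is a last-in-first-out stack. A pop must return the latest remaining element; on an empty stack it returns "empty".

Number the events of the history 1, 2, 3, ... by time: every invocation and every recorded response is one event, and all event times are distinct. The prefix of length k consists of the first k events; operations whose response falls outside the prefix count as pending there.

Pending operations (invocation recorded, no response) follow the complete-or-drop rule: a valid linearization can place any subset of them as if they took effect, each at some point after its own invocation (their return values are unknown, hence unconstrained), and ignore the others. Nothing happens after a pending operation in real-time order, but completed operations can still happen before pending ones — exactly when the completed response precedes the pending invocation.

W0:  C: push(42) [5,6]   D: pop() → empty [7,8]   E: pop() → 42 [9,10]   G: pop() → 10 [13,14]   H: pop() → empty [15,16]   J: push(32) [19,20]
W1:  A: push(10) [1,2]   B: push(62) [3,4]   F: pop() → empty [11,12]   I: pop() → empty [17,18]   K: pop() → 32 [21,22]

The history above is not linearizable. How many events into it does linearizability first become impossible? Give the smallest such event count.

8

events 1..7 are still linearizable — one witness is A, B, C:
1. A push(10), leaving stack <10>
2. B push(62), leaving stack <10,62>
3. C push(42), leaving stack <10,62,42>
adding event 8 (D responds at 8) leaves no legal real-time order
sample order A, B, C, D stalls at step 4 — D pop() → empty has no legal effect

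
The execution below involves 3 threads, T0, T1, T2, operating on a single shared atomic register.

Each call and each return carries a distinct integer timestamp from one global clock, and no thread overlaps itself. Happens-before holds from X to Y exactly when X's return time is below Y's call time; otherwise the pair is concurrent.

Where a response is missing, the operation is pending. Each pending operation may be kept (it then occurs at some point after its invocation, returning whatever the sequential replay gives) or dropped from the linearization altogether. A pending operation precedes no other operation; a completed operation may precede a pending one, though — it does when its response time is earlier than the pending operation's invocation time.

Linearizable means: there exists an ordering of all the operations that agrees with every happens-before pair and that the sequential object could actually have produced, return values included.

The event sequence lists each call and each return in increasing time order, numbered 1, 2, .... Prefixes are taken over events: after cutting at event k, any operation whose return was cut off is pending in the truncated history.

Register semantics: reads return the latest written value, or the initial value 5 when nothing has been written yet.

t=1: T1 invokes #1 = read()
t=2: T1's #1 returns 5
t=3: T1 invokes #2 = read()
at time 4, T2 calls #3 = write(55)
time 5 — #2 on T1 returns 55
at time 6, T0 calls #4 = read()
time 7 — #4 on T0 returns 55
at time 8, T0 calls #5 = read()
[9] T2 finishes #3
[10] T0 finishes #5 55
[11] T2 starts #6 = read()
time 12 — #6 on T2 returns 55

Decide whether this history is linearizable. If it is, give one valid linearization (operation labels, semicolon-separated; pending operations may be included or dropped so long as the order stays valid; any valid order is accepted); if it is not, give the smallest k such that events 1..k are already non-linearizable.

linearizable — witness: #1; #3; #2; #4; #5; #6

after step 1 (#1 read() → 5): value 5
after step 2 (#3 write(55)): value 55
after step 3 (#2 read() → 55): value 55
after step 4 (#4 read() → 55): value 55
after step 5 (#5 read() → 55): value 55
after step 6 (#6 read() → 55): value 55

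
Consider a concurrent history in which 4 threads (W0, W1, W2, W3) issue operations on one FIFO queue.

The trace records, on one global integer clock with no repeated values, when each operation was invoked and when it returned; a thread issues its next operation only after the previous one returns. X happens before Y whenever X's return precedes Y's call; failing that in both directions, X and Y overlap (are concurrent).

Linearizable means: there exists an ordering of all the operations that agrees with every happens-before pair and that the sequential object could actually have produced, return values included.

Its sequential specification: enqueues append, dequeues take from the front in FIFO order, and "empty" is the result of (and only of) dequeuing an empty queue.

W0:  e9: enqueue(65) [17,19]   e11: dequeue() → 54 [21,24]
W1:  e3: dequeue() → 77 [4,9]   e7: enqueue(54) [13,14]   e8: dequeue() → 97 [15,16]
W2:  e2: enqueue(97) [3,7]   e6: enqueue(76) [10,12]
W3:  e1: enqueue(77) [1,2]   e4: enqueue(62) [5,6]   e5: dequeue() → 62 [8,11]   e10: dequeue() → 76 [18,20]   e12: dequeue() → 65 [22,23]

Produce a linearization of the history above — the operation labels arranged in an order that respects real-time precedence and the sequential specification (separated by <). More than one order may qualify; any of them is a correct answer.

after step 1 (e1 enqueue(77)): queue <77>
after step 2 (e3 dequeue() → 77): queue <>
after step 3 (e4 enqueue(62)): queue <62>
after step 4 (e2 enqueue(97)): queue <62,97>
after step 5 (e5 dequeue() → 62): queue <97>
after step 6 (e6 enqueue(76)): queue <97,76>
after step 7 (e7 enqueue(54)): queue <97,76,54>
after step 8 (e8 dequeue() → 97): queue <76,54>
after step 9 (e9 enqueue(65)): queue <76,54,65>
after step 10 (e10 dequeue() → 76): queue <54,65>
after step 11 (e11 dequeue() → 54): queue <65>
after step 12 (e12 dequeue() → 65): queue <>

e1 < e3 < e4 < e2 < e5 < e6 < e7 < e8 < e9 < e10 < e11 < e12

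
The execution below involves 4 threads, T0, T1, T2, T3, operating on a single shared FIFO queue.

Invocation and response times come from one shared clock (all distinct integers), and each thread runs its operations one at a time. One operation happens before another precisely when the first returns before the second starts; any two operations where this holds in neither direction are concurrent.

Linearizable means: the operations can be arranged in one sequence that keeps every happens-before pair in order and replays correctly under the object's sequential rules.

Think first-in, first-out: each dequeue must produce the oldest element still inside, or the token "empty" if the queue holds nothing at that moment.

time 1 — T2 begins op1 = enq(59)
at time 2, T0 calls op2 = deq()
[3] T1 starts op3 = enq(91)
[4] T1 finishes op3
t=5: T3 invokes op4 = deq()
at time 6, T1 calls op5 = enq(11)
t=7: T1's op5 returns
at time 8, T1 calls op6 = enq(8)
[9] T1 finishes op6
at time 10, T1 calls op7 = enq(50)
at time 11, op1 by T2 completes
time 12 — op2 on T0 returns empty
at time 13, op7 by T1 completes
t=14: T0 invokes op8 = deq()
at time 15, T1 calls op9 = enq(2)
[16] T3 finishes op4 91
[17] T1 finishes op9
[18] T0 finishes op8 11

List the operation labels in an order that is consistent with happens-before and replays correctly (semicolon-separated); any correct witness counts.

op2; op3; op4; op5; op1; op6; op7; op8; op9

step 1: op2 deq() → empty — queue <>
step 2: op3 enq(91) — queue <91>
step 3: op4 deq() → 91 — queue <>
step 4: op5 enq(11) — queue <11>
step 5: op1 enq(59) — queue <11,59>
step 6: op6 enq(8) — queue <11,59,8>
step 7: op7 enq(50) — queue <11,59,8,50>
step 8: op8 deq() → 11 — queue <59,8,50>
step 9: op9 enq(2) — queue <59,8,50,2>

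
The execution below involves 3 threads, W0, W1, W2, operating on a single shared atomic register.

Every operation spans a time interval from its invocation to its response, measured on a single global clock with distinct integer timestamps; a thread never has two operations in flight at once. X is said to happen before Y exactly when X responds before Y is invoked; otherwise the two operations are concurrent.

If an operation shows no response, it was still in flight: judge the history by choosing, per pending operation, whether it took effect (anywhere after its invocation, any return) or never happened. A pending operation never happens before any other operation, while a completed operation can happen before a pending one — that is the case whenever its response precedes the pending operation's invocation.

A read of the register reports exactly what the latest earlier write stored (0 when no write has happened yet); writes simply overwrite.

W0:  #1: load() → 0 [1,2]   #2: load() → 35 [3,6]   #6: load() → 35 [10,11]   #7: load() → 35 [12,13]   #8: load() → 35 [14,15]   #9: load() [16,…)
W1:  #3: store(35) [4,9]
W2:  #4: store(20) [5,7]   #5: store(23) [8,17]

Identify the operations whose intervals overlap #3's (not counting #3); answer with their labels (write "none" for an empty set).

#2, #4, #5

#3 spans [4,9]: anything still running between times 4 and 9 counts as concurrent
#1 [1,2]: before
#2 [3,6]: concurrent
#4 [5,7]: concurrent
#5 [8,17]: concurrent
#6 [10,11]: after
#7 [12,13]: after
#8 [14,15]: after
#9 [16,…): after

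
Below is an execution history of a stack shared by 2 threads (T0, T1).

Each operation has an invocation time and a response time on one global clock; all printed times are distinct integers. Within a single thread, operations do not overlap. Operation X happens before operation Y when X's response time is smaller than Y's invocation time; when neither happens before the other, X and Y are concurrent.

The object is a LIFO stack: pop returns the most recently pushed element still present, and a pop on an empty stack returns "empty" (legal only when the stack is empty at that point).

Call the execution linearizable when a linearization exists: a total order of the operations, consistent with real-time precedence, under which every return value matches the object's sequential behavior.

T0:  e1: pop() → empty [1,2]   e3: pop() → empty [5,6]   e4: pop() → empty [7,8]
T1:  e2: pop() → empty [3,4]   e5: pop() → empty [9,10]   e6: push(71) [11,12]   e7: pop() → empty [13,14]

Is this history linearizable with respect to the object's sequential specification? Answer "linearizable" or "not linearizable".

not linearizable

the violation lands at event 14, e7's response at time 14: events 1..13 linearize, events 1..14 do not
exhaustive check: the 7 completed stack ops admit one real-time order; illegal
sample order e1, e2, e3, e4, e5, e6, e7 stalls at step 7 — e7 pop() → empty has no legal effect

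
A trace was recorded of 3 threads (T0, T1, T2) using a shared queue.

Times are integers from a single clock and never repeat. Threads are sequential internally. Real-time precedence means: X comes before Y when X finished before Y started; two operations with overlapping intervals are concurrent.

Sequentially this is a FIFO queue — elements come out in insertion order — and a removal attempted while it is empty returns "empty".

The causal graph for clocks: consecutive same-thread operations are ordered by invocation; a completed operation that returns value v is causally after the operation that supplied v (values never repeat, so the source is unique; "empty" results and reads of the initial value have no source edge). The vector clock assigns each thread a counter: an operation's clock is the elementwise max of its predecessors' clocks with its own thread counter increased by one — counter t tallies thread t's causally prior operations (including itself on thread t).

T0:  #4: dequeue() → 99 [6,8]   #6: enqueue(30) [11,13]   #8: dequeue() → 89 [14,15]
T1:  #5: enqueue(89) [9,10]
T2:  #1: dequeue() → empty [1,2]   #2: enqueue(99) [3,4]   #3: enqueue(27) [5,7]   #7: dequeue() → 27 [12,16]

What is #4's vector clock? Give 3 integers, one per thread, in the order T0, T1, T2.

#1 (invocation 1): nothing precedes it; T2's component alone gives (0, 0, 1)
#5 (invocation 9): nothing precedes it; T1's component alone gives (0, 1, 0)
invoked at 3, #2 merges VC(#1)=(0, 0, 1) and bumps T2's slot → (0, 0, 2)
invoked at 5, #3 merges VC(#2)=(0, 0, 2) and bumps T2's slot → (0, 0, 3)
invoked at 6, #4 merges VC(#2)=(0, 0, 2) and bumps T0's slot → (1, 0, 2)
invoked at 12, #7 merges VC(#3)=(0, 0, 3) and bumps T2's slot → (0, 0, 4)
invoked at 11, #6 merges VC(#4)=(1, 0, 2) and bumps T0's slot → (2, 0, 2)
invoked at 14, #8 merges VC(#5)=(0, 1, 0), VC(#6)=(2, 0, 2) and bumps T0's slot → (3, 1, 2)
target: VC(#4) = (1, 0, 2)

(1, 0, 2)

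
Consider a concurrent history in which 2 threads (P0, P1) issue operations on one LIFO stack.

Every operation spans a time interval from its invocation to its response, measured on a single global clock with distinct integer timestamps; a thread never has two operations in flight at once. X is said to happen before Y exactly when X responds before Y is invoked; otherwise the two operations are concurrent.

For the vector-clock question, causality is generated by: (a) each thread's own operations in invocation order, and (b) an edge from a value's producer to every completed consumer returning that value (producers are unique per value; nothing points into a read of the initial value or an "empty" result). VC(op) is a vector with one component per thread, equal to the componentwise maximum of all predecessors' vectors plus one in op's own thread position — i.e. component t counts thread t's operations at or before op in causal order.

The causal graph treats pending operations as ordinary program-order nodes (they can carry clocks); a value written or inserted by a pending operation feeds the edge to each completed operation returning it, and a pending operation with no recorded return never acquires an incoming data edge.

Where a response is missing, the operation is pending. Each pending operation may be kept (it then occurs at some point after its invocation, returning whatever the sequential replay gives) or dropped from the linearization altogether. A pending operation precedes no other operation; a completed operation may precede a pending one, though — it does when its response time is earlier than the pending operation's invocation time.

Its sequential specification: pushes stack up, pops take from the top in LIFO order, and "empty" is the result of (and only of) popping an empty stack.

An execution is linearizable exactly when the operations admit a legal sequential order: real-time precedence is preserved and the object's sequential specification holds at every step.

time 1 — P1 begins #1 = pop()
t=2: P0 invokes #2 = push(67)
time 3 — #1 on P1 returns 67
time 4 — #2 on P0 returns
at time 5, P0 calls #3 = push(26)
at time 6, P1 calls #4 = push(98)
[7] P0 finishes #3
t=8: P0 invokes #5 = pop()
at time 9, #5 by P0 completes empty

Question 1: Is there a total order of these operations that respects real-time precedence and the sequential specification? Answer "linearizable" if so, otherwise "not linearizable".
not linearizable

cut after 8 events: linearizable; cut after 9 events (#5 responds, time 9): not linearizable
every one of the 2 real-time-consistent orders over 4 completed LIFO stack ops fails the sequential spec
no escape via the 1 pending operation (#4): every completion choice fails
e.g. #1, #2, #3, #5 (pending dropped): illegal at step 1, since #1 pop() → 67 cannot apply there
e.g. #2, #1, #3, #5 (pending dropped): illegal at step 4, since #5 pop() → empty cannot apply there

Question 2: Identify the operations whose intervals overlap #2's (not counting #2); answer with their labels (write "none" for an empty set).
#1

concurrent with #2 ([2,4]): every op whose interval crosses 2..4
#1 [1,3]: concurrent
#3 [5,7]: after
#4 [6,…): after
#5 [8,9]: after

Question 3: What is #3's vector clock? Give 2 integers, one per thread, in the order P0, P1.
(2, 0)

#2, invoked 2, has no incoming edges; only P0's bump applies → (1, 0)
invoked at 1, #1 merges VC(#2)=(1, 0) and bumps P1's slot → (1, 1)
invoked at 5, #3 merges VC(#2)=(1, 0) and bumps P0's slot → (2, 0)
invoked at 6, #4 merges VC(#1)=(1, 1) and bumps P1's slot → (1, 2)
invoked at 8, #5 merges VC(#3)=(2, 0) and bumps P0's slot → (3, 0)
target: VC(#3) = (2, 0)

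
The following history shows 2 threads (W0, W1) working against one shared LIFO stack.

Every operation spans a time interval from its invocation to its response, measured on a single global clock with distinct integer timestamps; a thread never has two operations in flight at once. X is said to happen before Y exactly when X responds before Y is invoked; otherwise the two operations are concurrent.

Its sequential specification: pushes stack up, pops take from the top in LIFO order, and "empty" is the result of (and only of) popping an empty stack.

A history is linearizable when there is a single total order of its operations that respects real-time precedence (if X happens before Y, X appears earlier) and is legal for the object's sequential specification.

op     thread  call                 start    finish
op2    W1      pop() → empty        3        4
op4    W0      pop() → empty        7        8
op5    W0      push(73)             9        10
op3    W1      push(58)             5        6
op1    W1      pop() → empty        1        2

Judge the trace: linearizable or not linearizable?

not linearizable

cut after 7 events: linearizable; cut after 8 events (op4 responds, time 8): not linearizable
exhaustive check: the 4 completed LIFO stack ops admit one real-time order; illegal
one such order, op1, op2, op3, op4, breaks at step 4 where op4 pop() → empty is illegal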